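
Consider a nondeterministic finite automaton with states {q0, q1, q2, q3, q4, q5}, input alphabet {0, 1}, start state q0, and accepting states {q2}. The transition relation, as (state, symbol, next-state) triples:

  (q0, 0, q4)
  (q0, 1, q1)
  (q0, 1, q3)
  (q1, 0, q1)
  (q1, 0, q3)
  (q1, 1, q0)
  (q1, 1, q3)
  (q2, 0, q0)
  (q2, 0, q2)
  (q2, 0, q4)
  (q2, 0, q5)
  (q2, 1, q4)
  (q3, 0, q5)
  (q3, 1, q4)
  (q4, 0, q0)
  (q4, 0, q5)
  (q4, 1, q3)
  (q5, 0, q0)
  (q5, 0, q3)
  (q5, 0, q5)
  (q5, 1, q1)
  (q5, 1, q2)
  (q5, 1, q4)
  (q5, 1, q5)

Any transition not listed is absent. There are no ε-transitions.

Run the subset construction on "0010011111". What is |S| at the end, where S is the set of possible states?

6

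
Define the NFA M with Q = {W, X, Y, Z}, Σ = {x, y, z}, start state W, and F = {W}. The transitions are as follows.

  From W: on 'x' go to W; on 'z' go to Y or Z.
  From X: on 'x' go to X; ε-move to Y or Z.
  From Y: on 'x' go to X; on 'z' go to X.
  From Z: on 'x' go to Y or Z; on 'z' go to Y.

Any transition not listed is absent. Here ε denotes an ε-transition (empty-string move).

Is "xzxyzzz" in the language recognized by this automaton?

No

Start in {W}.
Read 'x': {W} → {W}.
Read 'z': {W} → {Y, Z}.
Read 'x': {Y, Z} → {X, Y, Z}.
Read 'y': {X, Y, Z} → ∅.
The set is empty and remains empty for the remaining 3 symbols.
The final set ∅ contains no accepting state.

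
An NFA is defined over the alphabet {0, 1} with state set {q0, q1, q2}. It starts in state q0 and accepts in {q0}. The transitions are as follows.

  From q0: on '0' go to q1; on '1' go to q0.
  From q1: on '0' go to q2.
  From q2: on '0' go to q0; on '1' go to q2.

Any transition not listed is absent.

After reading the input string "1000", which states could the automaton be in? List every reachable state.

{q0}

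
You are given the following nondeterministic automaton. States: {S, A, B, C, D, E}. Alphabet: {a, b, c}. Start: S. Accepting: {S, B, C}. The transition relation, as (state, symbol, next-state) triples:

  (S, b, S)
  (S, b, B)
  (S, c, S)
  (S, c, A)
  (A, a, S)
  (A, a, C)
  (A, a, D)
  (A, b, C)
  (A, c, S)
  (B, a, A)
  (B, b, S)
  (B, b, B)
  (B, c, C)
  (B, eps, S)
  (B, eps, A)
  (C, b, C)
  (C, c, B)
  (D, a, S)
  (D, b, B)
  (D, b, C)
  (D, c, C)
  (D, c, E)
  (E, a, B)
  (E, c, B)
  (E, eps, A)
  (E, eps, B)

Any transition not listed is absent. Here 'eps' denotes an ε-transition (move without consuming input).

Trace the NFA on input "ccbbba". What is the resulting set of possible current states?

Start in {S}.
Read 'c': S→{S, A}; now {S, A}.
Read 'c': S→{S, A}, A→{S}; now {S, A}.
Read 'b': S→{S, B}, A→{C}; union {S, B, C}; ε-closure = {S, A, B, C}.
Read 'b': S→{S, B}, A→{C}, B→{S, B}, C→{C}; union {S, B, C}; ε-closure = {S, A, B, C}.
Read 'b': S→{S, B}, A→{C}, B→{S, B}, C→{C}; union {S, B, C}; ε-closure = {S, A, B, C}.
Read 'a': S→∅, A→{S, C, D}, B→{A}, C→∅; now {S, A, C, D}.

{S, A, C, D}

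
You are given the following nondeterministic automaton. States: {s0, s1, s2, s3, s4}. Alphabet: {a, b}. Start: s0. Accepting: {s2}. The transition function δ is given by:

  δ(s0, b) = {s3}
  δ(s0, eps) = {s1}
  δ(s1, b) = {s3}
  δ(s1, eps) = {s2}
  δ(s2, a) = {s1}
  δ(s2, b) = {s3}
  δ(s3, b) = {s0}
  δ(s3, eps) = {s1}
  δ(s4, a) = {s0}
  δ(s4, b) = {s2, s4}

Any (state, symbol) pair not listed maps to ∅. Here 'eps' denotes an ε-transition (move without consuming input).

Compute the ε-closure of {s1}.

{s1, s2}

Begin with {s1}.
ε-move s1 → s2; add s2.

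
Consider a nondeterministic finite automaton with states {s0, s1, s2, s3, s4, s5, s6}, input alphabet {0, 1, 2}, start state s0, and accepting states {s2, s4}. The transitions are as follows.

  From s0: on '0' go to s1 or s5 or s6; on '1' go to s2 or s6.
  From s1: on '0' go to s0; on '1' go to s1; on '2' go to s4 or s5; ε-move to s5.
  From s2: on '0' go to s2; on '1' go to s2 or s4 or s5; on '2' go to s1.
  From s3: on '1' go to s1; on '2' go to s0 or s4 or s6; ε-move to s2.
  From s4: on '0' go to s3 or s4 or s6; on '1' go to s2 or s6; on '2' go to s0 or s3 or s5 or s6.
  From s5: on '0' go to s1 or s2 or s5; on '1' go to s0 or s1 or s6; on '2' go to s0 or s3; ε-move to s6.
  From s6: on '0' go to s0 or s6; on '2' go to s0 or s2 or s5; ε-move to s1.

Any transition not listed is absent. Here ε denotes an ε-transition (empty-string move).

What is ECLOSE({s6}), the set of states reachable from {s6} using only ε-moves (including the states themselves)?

{s1, s5, s6}

Begin with {s6}.
ε-move s6 → s1; add s1.
ε-move s1 → s5; add s5.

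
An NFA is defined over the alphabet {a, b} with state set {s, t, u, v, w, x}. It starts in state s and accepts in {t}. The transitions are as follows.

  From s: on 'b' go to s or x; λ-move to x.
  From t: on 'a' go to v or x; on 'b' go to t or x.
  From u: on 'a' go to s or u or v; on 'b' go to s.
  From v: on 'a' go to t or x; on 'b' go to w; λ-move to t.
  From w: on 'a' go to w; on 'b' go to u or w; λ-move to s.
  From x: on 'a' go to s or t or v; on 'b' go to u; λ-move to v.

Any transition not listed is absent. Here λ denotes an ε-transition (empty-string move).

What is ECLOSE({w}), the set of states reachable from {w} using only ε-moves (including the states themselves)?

Begin with {w}.
ε-move w → s; add s.
ε-move s → x; add x.
ε-move x → v; add v.
ε-move v → t; add t.

{s, t, v, w, x}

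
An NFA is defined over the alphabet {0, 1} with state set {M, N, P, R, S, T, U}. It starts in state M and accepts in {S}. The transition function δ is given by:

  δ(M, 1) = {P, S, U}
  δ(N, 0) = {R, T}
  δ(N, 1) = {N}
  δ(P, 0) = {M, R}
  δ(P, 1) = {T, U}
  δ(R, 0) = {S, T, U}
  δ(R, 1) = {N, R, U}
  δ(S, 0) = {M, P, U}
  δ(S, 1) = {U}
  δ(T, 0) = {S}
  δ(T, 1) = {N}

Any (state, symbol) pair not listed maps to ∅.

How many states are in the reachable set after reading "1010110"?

Start in {M}.
Read '1': M→{P, S, U}; now {P, S, U}.
Read '0': P→{M, R}, S→{M, P, U}, U→∅; now {M, P, R, U}.
Read '1': M→{P, S, U}, P→{T, U}, R→{N, R, U}, U→∅; now {N, P, R, S, T, U}.
Read '0': N→{R, T}, P→{M, R}, R→{S, T, U}, S→{M, P, U}, T→{S}, U→∅; now {M, P, R, S, T, U}.
Read '1': M→{P, S, U}, P→{T, U}, R→{N, R, U}, S→{U}, T→{N}, U→∅; now {N, P, R, S, T, U}.
Read '1': N→{N}, P→{T, U}, R→{N, R, U}, S→{U}, T→{N}, U→∅; now {N, R, T, U}.
Read '0': N→{R, T}, R→{S, T, U}, T→{S}, U→∅; now {R, S, T, U}.
That set has 4 states.

4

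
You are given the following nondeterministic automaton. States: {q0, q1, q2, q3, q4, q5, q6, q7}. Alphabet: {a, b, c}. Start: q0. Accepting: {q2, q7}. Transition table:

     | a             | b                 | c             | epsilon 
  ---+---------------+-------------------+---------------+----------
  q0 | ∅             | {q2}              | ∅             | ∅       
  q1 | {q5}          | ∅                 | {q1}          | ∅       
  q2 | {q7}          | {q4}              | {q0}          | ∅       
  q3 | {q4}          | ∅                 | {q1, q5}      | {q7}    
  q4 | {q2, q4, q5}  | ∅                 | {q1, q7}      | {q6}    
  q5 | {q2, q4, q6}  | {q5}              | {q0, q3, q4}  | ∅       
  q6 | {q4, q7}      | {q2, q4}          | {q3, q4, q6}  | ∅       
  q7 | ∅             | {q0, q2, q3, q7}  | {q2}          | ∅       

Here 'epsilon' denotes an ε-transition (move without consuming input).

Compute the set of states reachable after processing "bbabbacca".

Start in {q0}.
Read 'b': q0→{q2}; now {q2}.
Read 'b': q2→{q4}; union {q4}; ε-closure = {q4, q6}.
Read 'a': q4→{q2, q4, q5}, q6→{q4, q7}; union {q2, q4, q5, q7}; ε-closure = {q2, q4, q5, q6, q7}.
Read 'b': q2→{q4}, q4→∅, q5→{q5}, q6→{q2, q4}, q7→{q0, q2, q3, q7}; union {q0, q2, q3, q4, q5, q7}; ε-closure = {q0, q2, q3, q4, q5, q6, q7}.
Read 'b': q0→{q2}, q2→{q4}, q3→∅, q4→∅, q5→{q5}, q6→{q2, q4}, q7→{q0, q2, q3, q7}; union {q0, q2, q3, q4, q5, q7}; ε-closure = {q0, q2, q3, q4, q5, q6, q7}.
Read 'a': q0→∅, q2→{q7}, q3→{q4}, q4→{q2, q4, q5}, q5→{q2, q4, q6}, q6→{q4, q7}, q7→∅; now {q2, q4, q5, q6, q7}.
Read 'c': q2→{q0}, q4→{q1, q7}, q5→{q0, q3, q4}, q6→{q3, q4, q6}, q7→{q2}; now {q0, q1, q2, q3, q4, q6, q7}.
Read 'c': q0→∅, q1→{q1}, q2→{q0}, q3→{q1, q5}, q4→{q1, q7}, q6→{q3, q4, q6}, q7→{q2}; now {q0, q1, q2, q3, q4, q5, q6, q7}.
Read 'a': q0→∅, q1→{q5}, q2→{q7}, q3→{q4}, q4→{q2, q4, q5}, q5→{q2, q4, q6}, q6→{q4, q7}, q7→∅; now {q2, q4, q5, q6, q7}.

{q2, q4, q5, q6, q7}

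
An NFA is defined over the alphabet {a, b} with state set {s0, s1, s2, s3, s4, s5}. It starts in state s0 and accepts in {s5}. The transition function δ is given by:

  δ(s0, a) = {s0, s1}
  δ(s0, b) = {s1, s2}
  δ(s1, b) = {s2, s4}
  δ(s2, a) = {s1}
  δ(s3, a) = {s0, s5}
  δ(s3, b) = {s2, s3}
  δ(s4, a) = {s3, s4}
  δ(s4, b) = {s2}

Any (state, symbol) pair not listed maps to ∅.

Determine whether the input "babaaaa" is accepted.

Start in {s0}.
Read 'b': {s0} → {s1, s2}.
Read 'a': {s1, s2} → {s1}.
Read 'b': {s1} → {s2, s4}.
Read 'a': {s2, s4} → {s1, s3, s4}.
Read 'a': {s1, s3, s4} → {s0, s3, s4, s5}.
Read 'a': {s0, s3, s4, s5} → {s0, s1, s3, s4, s5}.
Read 'a': {s0, s1, s3, s4, s5} → {s0, s1, s3, s4, s5}.
The final set {s0, s1, s3, s4, s5} contains the accepting state s5.

Yes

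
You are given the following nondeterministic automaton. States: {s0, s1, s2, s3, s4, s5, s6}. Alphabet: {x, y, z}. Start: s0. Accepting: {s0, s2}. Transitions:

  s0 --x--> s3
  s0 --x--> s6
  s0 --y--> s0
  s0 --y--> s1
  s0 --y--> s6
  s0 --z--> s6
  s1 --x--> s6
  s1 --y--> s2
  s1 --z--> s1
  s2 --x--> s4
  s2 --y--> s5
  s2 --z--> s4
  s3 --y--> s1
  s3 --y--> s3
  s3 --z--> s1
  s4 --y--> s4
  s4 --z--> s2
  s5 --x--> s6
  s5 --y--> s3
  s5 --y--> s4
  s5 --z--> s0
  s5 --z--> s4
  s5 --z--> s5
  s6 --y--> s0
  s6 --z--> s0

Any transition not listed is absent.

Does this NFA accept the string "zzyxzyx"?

Start in {s0}.
Read 'z': s0→{s6}; now {s6}.
Read 'z': s6→{s0}; now {s0}.
Read 'y': s0→{s0, s1, s6}; now {s0, s1, s6}.
Read 'x': s0→{s3, s6}, s1→{s6}, s6→∅; now {s3, s6}.
Read 'z': s3→{s1}, s6→{s0}; now {s0, s1}.
Read 'y': s0→{s0, s1, s6}, s1→{s2}; now {s0, s1, s2, s6}.
Read 'x': s0→{s3, s6}, s1→{s6}, s2→{s4}, s6→∅; now {s3, s4, s6}.
The final set {s3, s4, s6} contains no accepting state.

No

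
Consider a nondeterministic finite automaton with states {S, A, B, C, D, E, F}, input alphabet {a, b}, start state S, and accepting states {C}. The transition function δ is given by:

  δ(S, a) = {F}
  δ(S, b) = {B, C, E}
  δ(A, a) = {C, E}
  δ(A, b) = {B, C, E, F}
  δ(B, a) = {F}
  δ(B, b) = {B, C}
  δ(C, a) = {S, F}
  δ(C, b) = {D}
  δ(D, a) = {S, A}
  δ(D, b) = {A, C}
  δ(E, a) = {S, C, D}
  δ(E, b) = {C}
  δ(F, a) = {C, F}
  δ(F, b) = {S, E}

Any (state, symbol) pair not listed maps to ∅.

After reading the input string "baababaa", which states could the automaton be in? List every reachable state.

{S, A, C, D, E, F}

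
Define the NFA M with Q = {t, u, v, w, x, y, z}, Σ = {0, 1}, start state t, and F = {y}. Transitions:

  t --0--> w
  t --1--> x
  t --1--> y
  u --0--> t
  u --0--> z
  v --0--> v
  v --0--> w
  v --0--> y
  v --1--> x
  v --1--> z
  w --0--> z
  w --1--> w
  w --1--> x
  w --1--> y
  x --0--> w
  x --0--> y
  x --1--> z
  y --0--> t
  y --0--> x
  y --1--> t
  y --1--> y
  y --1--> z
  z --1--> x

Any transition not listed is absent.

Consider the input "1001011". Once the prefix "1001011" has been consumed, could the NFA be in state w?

Start in {t}.
Read '1': t→{x, y}; now {x, y}.
Read '0': x→{w, y}, y→{t, x}; now {t, w, x, y}.
Read '0': t→{w}, w→{z}, x→{w, y}, y→{t, x}; now {t, w, x, y, z}.
Read '1': t→{x, y}, w→{w, x, y}, x→{z}, y→{t, y, z}, z→{x}; now {t, w, x, y, z}.
Read '0': t→{w}, w→{z}, x→{w, y}, y→{t, x}, z→∅; now {t, w, x, y, z}.
Read '1': t→{x, y}, w→{w, x, y}, x→{z}, y→{t, y, z}, z→{x}; now {t, w, x, y, z}.
Read '1': t→{x, y}, w→{w, x, y}, x→{z}, y→{t, y, z}, z→{x}; now {t, w, x, y, z}.
State w is in {t, w, x, y, z}.

Yes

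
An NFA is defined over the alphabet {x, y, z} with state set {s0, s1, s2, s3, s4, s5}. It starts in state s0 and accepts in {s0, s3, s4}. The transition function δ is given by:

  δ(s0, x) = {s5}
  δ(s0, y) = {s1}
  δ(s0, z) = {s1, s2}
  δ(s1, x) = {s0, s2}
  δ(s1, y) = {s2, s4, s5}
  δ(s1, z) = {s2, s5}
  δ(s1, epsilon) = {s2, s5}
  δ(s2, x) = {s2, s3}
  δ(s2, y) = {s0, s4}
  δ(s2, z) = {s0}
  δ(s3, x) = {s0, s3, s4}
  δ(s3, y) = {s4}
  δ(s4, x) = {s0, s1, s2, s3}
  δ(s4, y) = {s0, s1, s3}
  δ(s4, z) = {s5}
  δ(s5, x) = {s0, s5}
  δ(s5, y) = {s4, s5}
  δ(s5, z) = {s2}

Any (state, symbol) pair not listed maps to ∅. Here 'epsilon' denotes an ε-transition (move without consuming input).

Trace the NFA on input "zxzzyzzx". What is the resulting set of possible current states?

{s0, s2, s3, s5}

Start in {s0}.
Read 'z': s0→{s1, s2}; union {s1, s2}; ε-closure = {s1, s2, s5}.
Read 'x': s1→{s0, s2}, s2→{s2, s3}, s5→{s0, s5}; now {s0, s2, s3, s5}.
Read 'z': s0→{s1, s2}, s2→{s0}, s3→∅, s5→{s2}; union {s0, s1, s2}; ε-closure = {s0, s1, s2, s5}.
Read 'z': s0→{s1, s2}, s1→{s2, s5}, s2→{s0}, s5→{s2}; now {s0, s1, s2, s5}.
Read 'y': s0→{s1}, s1→{s2, s4, s5}, s2→{s0, s4}, s5→{s4, s5}; now {s0, s1, s2, s4, s5}.
Read 'z': s0→{s1, s2}, s1→{s2, s5}, s2→{s0}, s4→{s5}, s5→{s2}; now {s0, s1, s2, s5}.
Read 'z': s0→{s1, s2}, s1→{s2, s5}, s2→{s0}, s5→{s2}; now {s0, s1, s2, s5}.
Read 'x': s0→{s5}, s1→{s0, s2}, s2→{s2, s3}, s5→{s0, s5}; now {s0, s2, s3, s5}.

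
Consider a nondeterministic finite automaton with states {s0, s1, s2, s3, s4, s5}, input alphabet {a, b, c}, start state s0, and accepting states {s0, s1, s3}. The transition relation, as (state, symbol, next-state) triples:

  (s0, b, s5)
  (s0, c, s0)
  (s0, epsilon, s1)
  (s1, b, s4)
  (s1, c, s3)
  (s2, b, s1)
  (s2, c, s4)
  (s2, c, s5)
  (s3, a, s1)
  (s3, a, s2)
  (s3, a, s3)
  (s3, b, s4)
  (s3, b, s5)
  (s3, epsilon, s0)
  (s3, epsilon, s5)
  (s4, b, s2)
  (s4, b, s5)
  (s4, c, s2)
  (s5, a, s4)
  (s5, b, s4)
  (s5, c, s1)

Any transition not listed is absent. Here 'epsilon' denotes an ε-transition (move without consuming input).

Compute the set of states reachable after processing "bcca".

Start: ε-closure({s0}) = {s0, s1}.
Read 'b': s0→{s5}, s1→{s4}; now {s4, s5}.
Read 'c': s4→{s2}, s5→{s1}; now {s1, s2}.
Read 'c': s1→{s3}, s2→{s4, s5}; union {s3, s4, s5}; ε-closure = {s0, s1, s3, s4, s5}.
Read 'a': s0→∅, s1→∅, s3→{s1, s2, s3}, s4→∅, s5→{s4}; union {s1, s2, s3, s4}; ε-closure = {s0, s1, s2, s3, s4, s5}.

{s0, s1, s2, s3, s4, s5}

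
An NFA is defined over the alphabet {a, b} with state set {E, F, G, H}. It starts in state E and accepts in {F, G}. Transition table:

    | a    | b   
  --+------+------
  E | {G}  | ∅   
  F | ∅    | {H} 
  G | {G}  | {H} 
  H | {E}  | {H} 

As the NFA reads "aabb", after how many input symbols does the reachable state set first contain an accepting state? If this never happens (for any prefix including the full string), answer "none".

Start in {E}.
Read 'a': E→{G}; now {G}.
None of the earlier sets intersect F, but {G} does.

1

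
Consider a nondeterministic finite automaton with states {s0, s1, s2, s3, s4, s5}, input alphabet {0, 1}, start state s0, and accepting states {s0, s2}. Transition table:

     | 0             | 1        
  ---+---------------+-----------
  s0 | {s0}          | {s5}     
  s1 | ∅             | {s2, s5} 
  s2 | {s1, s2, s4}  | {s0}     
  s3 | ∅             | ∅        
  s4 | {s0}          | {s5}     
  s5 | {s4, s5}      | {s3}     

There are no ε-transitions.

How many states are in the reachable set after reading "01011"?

Start in {s0}.
Read '0': s0→{s0}; now {s0}.
Read '1': s0→{s5}; now {s5}.
Read '0': s5→{s4, s5}; now {s4, s5}.
Read '1': s4→{s5}, s5→{s3}; now {s3, s5}.
Read '1': s3→∅, s5→{s3}; now {s3}.
That set has 1 state.

1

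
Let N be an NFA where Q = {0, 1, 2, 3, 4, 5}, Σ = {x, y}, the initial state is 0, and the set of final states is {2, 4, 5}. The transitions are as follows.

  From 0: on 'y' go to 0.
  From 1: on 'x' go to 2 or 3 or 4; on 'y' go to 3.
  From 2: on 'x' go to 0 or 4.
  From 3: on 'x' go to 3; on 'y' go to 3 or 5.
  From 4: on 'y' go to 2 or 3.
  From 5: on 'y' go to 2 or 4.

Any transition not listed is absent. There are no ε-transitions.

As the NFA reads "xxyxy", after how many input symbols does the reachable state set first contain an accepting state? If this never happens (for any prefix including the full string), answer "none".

Start in {0}.
Read 'x': {0} → ∅.
The set is empty and remains empty for the remaining 4 symbols.
No reachable set along the way intersects F.

none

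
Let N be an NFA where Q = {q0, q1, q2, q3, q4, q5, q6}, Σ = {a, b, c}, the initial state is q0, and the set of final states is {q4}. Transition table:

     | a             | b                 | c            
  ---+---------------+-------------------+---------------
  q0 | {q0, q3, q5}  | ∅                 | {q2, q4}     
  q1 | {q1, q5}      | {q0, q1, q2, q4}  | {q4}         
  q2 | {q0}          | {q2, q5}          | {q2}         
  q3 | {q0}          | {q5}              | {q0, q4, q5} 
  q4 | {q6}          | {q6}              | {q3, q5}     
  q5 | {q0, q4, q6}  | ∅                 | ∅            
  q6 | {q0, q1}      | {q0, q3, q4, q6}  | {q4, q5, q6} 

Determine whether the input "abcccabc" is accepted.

No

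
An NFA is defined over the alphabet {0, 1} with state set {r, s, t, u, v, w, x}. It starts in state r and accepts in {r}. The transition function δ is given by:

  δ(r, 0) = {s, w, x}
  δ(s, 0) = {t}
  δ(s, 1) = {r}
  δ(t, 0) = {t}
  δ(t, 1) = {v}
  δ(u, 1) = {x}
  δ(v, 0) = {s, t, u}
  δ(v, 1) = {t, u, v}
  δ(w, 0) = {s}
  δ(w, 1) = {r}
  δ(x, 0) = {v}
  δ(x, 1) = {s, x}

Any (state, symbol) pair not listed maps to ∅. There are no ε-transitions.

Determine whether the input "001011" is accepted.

Yes

Start in {r}.
Read '0': r→{s, w, x}; now {s, w, x}.
Read '0': s→{t}, w→{s}, x→{v}; now {s, t, v}.
Read '1': s→{r}, t→{v}, v→{t, u, v}; now {r, t, u, v}.
Read '0': r→{s, w, x}, t→{t}, u→∅, v→{s, t, u}; now {s, t, u, w, x}.
Read '1': s→{r}, t→{v}, u→{x}, w→{r}, x→{s, x}; now {r, s, v, x}.
Read '1': r→∅, s→{r}, v→{t, u, v}, x→{s, x}; now {r, s, t, u, v, x}.
The final set {r, s, t, u, v, x} contains the accepting state r.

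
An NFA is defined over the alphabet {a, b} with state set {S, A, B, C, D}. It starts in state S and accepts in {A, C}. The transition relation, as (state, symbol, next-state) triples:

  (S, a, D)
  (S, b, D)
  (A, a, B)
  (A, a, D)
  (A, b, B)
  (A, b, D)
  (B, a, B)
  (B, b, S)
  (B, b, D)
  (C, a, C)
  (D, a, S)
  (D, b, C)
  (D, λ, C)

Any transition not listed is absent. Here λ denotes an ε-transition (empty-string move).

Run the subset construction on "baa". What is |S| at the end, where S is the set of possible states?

Start in {S}.
Read 'b': S→{D}; union {D}; ε-closure = {C, D}.
Read 'a': C→{C}, D→{S}; now {S, C}.
Read 'a': S→{D}, C→{C}; now {C, D}.
That set has 2 states.

2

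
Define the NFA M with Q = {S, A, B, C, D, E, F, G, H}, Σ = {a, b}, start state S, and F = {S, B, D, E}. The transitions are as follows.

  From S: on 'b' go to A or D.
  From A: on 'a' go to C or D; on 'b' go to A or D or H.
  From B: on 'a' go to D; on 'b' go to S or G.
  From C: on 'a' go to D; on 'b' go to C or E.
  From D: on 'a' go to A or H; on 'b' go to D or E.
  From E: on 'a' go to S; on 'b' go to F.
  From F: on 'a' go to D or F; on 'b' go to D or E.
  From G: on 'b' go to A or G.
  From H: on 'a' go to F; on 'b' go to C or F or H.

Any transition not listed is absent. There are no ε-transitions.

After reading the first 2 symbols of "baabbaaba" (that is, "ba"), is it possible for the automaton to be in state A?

Start in {S}.
Read 'b': {S} → {A, D}.
Read 'a': {A, D} → {A, C, D, H}.
State A is in {A, C, D, H}.

Yes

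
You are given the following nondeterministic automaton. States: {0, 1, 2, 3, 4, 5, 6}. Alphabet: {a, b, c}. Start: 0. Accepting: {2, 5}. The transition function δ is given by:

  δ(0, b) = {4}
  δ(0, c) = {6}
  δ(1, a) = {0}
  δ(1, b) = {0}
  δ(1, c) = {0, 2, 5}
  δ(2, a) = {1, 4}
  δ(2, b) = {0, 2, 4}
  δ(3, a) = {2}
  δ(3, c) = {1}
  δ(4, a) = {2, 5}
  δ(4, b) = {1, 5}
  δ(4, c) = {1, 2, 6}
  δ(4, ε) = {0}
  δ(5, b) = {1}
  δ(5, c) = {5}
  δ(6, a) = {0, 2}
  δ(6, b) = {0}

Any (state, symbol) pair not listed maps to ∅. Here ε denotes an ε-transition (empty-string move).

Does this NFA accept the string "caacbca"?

Start in {0}.
Read 'c': {0} → {6}.
Read 'a': {6} → {0, 2}.
Read 'a': {0, 2} → {0, 1, 4}.
Read 'c': {0, 1, 4} → {0, 1, 2, 5, 6}.
Read 'b': {0, 1, 2, 5, 6} → {0, 1, 2, 4}.
Read 'c': {0, 1, 2, 4} → {0, 1, 2, 5, 6}.
Read 'a': {0, 1, 2, 5, 6} → {0, 1, 2, 4}.
The final set {0, 1, 2, 4} contains the accepting state 2.

Yes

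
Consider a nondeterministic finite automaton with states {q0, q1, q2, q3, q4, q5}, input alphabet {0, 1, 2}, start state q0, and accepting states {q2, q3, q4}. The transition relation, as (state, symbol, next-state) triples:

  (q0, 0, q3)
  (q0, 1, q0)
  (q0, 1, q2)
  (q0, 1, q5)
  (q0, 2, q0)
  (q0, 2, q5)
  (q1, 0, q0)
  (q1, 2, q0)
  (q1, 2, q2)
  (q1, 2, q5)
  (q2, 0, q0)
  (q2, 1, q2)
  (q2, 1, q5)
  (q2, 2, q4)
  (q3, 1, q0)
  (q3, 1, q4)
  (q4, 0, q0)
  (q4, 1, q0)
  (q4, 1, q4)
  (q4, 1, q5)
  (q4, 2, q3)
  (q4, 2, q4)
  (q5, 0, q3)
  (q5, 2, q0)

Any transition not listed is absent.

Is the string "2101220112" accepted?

Start in {q0}.
Read '2': q0→{q0, q5}; now {q0, q5}.
Read '1': q0→{q0, q2, q5}, q5→∅; now {q0, q2, q5}.
Read '0': q0→{q3}, q2→{q0}, q5→{q3}; now {q0, q3}.
Read '1': q0→{q0, q2, q5}, q3→{q0, q4}; now {q0, q2, q4, q5}.
Read '2': q0→{q0, q5}, q2→{q4}, q4→{q3, q4}, q5→{q0}; now {q0, q3, q4, q5}.
Read '2': q0→{q0, q5}, q3→∅, q4→{q3, q4}, q5→{q0}; now {q0, q3, q4, q5}.
Read '0': q0→{q3}, q3→∅, q4→{q0}, q5→{q3}; now {q0, q3}.
Read '1': q0→{q0, q2, q5}, q3→{q0, q4}; now {q0, q2, q4, q5}.
Read '1': q0→{q0, q2, q5}, q2→{q2, q5}, q4→{q0, q4, q5}, q5→∅; now {q0, q2, q4, q5}.
Read '2': q0→{q0, q5}, q2→{q4}, q4→{q3, q4}, q5→{q0}; now {q0, q3, q4, q5}.
The final set {q0, q3, q4, q5} contains the accepting states q3, q4.

Yes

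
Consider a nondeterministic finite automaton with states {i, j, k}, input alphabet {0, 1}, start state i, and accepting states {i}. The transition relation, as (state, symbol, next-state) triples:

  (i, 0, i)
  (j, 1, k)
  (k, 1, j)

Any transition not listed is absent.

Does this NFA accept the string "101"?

No

Start in {i}.
Read '1': i→∅; now ∅.
The set is empty and remains empty for the remaining 2 symbols.
The final set ∅ contains no accepting state.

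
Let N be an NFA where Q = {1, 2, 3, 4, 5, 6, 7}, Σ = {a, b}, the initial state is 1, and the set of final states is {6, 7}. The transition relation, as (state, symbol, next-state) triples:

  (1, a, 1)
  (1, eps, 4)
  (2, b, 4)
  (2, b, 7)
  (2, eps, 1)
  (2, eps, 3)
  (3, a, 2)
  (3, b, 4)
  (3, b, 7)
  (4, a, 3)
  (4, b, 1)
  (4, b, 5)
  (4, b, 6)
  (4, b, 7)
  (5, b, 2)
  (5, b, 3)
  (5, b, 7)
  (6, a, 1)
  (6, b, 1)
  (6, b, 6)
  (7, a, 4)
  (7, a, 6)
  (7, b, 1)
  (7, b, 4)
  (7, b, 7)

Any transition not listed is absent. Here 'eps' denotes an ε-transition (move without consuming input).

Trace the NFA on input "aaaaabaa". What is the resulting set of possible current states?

{1, 2, 3, 4}

Start: ε-closure({1}) = {1, 4}.
Read 'a': 1→{1}, 4→{3}; union {1, 3}; ε-closure = {1, 3, 4}.
Read 'a': 1→{1}, 3→{2}, 4→{3}; union {1, 2, 3}; ε-closure = {1, 2, 3, 4}.
Read 'a': 1→{1}, 2→∅, 3→{2}, 4→{3}; union {1, 2, 3}; ε-closure = {1, 2, 3, 4}.
Read 'a': 1→{1}, 2→∅, 3→{2}, 4→{3}; union {1, 2, 3}; ε-closure = {1, 2, 3, 4}.
Read 'a': 1→{1}, 2→∅, 3→{2}, 4→{3}; union {1, 2, 3}; ε-closure = {1, 2, 3, 4}.
Read 'b': 1→∅, 2→{4, 7}, 3→{4, 7}, 4→{1, 5, 6, 7}; now {1, 4, 5, 6, 7}.
Read 'a': 1→{1}, 4→{3}, 5→∅, 6→{1}, 7→{4, 6}; now {1, 3, 4, 6}.
Read 'a': 1→{1}, 3→{2}, 4→{3}, 6→{1}; union {1, 2, 3}; ε-closure = {1, 2, 3, 4}.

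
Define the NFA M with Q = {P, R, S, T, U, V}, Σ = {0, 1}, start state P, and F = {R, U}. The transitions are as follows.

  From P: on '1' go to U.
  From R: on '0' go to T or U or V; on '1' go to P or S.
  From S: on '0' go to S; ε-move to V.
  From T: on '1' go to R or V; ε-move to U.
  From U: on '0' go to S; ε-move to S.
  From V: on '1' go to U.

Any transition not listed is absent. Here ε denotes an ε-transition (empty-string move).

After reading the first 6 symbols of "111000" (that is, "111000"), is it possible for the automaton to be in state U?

No

Start in {P}.
Read '1': P→{U}; union {U}; ε-closure = {S, U, V}.
Read '1': S→∅, U→∅, V→{U}; union {U}; ε-closure = {S, U, V}.
Read '1': S→∅, U→∅, V→{U}; union {U}; ε-closure = {S, U, V}.
Read '0': S→{S}, U→{S}, V→∅; union {S}; ε-closure = {S, V}.
Read '0': S→{S}, V→∅; union {S}; ε-closure = {S, V}.
Read '0': S→{S}, V→∅; union {S}; ε-closure = {S, V}.
State U is not in {S, V}.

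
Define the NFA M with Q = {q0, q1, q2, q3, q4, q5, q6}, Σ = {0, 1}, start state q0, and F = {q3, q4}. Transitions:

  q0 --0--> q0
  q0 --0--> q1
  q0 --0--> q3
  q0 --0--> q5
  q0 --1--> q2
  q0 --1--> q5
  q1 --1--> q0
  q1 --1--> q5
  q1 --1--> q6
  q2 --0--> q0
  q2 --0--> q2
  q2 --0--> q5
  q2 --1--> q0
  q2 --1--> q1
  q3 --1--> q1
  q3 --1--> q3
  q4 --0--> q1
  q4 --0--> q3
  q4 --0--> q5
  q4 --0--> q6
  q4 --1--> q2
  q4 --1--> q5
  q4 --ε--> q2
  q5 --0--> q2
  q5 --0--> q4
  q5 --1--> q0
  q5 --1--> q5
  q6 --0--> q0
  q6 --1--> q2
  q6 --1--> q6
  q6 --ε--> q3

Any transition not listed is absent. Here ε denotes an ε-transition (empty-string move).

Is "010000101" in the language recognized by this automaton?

Start in {q0}.
Read '0': q0→{q0, q1, q3, q5}; now {q0, q1, q3, q5}.
Read '1': q0→{q2, q5}, q1→{q0, q5, q6}, q3→{q1, q3}, q5→{q0, q5}; now {q0, q1, q2, q3, q5, q6}.
Read '0': q0→{q0, q1, q3, q5}, q1→∅, q2→{q0, q2, q5}, q3→∅, q5→{q2, q4}, q6→{q0}; now {q0, q1, q2, q3, q4, q5}.
Read '0': q0→{q0, q1, q3, q5}, q1→∅, q2→{q0, q2, q5}, q3→∅, q4→{q1, q3, q5, q6}, q5→{q2, q4}; now {q0, q1, q2, q3, q4, q5, q6}.
Read '0': q0→{q0, q1, q3, q5}, q1→∅, q2→{q0, q2, q5}, q3→∅, q4→{q1, q3, q5, q6}, q5→{q2, q4}, q6→{q0}; now {q0, q1, q2, q3, q4, q5, q6}.
Read '0': q0→{q0, q1, q3, q5}, q1→∅, q2→{q0, q2, q5}, q3→∅, q4→{q1, q3, q5, q6}, q5→{q2, q4}, q6→{q0}; now {q0, q1, q2, q3, q4, q5, q6}.
Read '1': q0→{q2, q5}, q1→{q0, q5, q6}, q2→{q0, q1}, q3→{q1, q3}, q4→{q2, q5}, q5→{q0, q5}, q6→{q2, q6}; now {q0, q1, q2, q3, q5, q6}.
Read '0': q0→{q0, q1, q3, q5}, q1→∅, q2→{q0, q2, q5}, q3→∅, q5→{q2, q4}, q6→{q0}; now {q0, q1, q2, q3, q4, q5}.
Read '1': q0→{q2, q5}, q1→{q0, q5, q6}, q2→{q0, q1}, q3→{q1, q3}, q4→{q2, q5}, q5→{q0, q5}; now {q0, q1, q2, q3, q5, q6}.
The final set {q0, q1, q2, q3, q5, q6} contains the accepting state q3.

Yes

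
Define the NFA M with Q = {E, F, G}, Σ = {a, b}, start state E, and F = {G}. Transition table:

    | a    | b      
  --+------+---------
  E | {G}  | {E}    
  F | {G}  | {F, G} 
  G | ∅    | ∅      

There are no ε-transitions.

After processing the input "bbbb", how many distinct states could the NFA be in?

Start in {E}.
Read 'b': {E} → {E}.
Read 'b': {E} → {E}.
Read 'b': {E} → {E}.
Read 'b': {E} → {E}.
That set has 1 state.

1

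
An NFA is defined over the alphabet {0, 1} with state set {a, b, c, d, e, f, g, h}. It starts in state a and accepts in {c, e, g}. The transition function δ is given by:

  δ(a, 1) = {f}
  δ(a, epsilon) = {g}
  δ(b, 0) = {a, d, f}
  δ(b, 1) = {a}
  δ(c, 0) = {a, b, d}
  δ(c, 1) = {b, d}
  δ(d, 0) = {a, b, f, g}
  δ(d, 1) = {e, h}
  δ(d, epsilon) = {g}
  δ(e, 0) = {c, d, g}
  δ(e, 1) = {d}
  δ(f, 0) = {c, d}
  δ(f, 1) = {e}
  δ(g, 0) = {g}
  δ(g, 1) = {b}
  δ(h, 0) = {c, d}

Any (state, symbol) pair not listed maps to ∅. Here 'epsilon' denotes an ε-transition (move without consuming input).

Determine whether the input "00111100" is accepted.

Start: ε-closure({a}) = {a, g}.
Read '0': a→∅, g→{g}; now {g}.
Read '0': g→{g}; now {g}.
Read '1': g→{b}; now {b}.
Read '1': b→{a}; union {a}; ε-closure = {a, g}.
Read '1': a→{f}, g→{b}; now {b, f}.
Read '1': b→{a}, f→{e}; union {a, e}; ε-closure = {a, e, g}.
Read '0': a→∅, e→{c, d, g}, g→{g}; now {c, d, g}.
Read '0': c→{a, b, d}, d→{a, b, f, g}, g→{g}; now {a, b, d, f, g}.
The final set {a, b, d, f, g} contains the accepting state g.

Yes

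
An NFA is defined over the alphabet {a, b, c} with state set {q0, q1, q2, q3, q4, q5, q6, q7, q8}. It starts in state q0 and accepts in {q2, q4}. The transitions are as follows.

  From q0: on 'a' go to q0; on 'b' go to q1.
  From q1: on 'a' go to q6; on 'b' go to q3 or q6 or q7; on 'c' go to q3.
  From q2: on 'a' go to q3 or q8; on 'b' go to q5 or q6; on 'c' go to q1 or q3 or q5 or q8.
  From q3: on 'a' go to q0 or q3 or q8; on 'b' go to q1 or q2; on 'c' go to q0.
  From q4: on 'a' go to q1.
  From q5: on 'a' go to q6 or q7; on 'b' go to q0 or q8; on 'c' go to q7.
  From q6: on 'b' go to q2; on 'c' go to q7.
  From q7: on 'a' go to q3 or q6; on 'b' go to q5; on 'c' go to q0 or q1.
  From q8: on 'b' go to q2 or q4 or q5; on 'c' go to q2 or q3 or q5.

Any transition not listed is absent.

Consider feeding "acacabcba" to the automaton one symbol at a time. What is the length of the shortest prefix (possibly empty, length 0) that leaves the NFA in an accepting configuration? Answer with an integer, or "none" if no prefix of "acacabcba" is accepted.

none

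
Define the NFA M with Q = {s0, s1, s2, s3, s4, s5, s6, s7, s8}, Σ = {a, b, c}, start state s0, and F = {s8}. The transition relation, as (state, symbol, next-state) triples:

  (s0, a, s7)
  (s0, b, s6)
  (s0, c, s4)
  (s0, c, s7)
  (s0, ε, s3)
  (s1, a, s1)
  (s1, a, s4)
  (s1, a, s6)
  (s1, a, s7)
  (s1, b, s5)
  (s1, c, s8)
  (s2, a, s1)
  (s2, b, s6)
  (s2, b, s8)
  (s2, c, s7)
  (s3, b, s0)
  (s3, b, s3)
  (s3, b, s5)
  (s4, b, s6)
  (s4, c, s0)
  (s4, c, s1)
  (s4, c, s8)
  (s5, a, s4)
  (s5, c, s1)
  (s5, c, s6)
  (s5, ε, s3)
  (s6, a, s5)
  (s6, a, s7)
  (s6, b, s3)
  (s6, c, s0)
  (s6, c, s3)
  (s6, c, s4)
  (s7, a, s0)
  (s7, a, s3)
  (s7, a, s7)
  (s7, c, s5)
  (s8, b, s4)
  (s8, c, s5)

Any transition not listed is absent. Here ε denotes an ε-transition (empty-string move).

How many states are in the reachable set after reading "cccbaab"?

Start: ε-closure({s0}) = {s0, s3}.
Read 'c': {s0, s3} → {s4, s7}.
Read 'c': {s4, s7} → {s0, s1, s3, s5, s8}.
Read 'c': {s0, s1, s3, s5, s8} → {s1, s3, s4, s5, s6, s7, s8}.
Read 'b': {s1, s3, s4, s5, s6, s7, s8} → {s0, s3, s4, s5, s6}.
Read 'a': {s0, s3, s4, s5, s6} → {s3, s4, s5, s7}.
Read 'a': {s3, s4, s5, s7} → {s0, s3, s4, s7}.
Read 'b': {s0, s3, s4, s7} → {s0, s3, s5, s6}.
That set has 4 states.

4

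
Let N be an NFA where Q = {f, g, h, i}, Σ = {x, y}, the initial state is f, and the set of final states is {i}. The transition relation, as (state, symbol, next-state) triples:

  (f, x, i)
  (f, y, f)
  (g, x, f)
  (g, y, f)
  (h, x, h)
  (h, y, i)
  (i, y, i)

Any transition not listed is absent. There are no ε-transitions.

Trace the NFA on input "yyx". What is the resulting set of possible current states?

{i}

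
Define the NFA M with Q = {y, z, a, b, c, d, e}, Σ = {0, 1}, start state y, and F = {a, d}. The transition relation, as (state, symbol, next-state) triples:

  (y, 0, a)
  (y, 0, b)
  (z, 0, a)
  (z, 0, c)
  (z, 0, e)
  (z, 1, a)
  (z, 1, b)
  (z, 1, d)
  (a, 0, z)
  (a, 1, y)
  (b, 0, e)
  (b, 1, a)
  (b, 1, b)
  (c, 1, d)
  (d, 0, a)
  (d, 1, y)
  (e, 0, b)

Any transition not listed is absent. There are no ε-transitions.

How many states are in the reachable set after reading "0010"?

Start in {y}.
Read '0': y→{a, b}; now {a, b}.
Read '0': a→{z}, b→{e}; now {z, e}.
Read '1': z→{a, b, d}, e→∅; now {a, b, d}.
Read '0': a→{z}, b→{e}, d→{a}; now {z, a, e}.
That set has 3 states.

3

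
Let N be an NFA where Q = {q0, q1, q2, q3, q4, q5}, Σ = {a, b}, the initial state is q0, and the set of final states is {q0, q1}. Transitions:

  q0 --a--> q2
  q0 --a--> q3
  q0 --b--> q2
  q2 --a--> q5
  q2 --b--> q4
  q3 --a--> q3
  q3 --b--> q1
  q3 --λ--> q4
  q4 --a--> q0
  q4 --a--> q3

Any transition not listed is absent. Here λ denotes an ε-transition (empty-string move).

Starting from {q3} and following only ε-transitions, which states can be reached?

Begin with {q3}.
ε-move q3 → q4; add q4.

{q3, q4}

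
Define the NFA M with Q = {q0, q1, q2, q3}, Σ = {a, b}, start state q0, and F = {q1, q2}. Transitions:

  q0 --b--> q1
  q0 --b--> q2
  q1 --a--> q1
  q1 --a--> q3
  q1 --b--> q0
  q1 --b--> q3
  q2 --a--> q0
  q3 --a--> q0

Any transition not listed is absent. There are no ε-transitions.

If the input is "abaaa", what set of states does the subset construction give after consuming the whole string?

∅

Start in {q0}.
Read 'a': {q0} → ∅.
The set is empty and remains empty for the remaining 4 symbols.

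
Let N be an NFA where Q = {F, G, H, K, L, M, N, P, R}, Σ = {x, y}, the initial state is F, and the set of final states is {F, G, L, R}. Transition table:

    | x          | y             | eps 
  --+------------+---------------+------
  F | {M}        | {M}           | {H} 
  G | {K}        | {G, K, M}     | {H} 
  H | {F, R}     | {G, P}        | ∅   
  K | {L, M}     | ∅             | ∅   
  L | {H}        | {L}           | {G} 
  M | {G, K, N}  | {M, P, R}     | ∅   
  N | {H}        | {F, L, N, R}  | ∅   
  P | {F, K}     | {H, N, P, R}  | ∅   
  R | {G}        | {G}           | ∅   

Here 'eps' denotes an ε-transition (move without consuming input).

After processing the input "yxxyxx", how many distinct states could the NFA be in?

8

Start: ε-closure({F}) = {F, H}.
Read 'y': F→{M}, H→{G, P}; union {G, M, P}; ε-closure = {G, H, M, P}.
Read 'x': G→{K}, H→{F, R}, M→{G, K, N}, P→{F, K}; union {F, G, K, N, R}; ε-closure = {F, G, H, K, N, R}.
Read 'x': F→{M}, G→{K}, H→{F, R}, K→{L, M}, N→{H}, R→{G}; now {F, G, H, K, L, M, R}.
Read 'y': F→{M}, G→{G, K, M}, H→{G, P}, K→∅, L→{L}, M→{M, P, R}, R→{G}; union {G, K, L, M, P, R}; ε-closure = {G, H, K, L, M, P, R}.
Read 'x': G→{K}, H→{F, R}, K→{L, M}, L→{H}, M→{G, K, N}, P→{F, K}, R→{G}; now {F, G, H, K, L, M, N, R}.
Read 'x': F→{M}, G→{K}, H→{F, R}, K→{L, M}, L→{H}, M→{G, K, N}, N→{H}, R→{G}; now {F, G, H, K, L, M, N, R}.
That set has 8 states.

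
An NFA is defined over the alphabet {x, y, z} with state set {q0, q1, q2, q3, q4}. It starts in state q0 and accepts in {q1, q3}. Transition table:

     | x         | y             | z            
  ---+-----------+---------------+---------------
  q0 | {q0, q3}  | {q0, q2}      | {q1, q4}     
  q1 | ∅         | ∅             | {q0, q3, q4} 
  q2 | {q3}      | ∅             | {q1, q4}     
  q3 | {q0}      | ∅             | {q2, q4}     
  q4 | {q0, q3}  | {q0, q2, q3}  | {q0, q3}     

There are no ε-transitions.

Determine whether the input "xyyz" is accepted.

Yes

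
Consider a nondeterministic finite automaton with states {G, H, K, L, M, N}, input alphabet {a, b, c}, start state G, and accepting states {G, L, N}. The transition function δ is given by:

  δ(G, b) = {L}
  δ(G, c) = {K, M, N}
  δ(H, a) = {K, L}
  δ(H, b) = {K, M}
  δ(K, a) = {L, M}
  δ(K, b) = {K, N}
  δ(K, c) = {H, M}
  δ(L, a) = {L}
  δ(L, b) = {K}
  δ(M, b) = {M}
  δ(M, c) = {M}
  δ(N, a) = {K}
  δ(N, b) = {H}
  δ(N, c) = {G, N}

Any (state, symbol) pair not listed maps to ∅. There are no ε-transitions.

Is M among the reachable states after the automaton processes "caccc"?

Start in {G}.
Read 'c': G→{K, M, N}; now {K, M, N}.
Read 'a': K→{L, M}, M→∅, N→{K}; now {K, L, M}.
Read 'c': K→{H, M}, L→∅, M→{M}; now {H, M}.
Read 'c': H→∅, M→{M}; now {M}.
Read 'c': M→{M}; now {M}.
State M is in {M}.

Yes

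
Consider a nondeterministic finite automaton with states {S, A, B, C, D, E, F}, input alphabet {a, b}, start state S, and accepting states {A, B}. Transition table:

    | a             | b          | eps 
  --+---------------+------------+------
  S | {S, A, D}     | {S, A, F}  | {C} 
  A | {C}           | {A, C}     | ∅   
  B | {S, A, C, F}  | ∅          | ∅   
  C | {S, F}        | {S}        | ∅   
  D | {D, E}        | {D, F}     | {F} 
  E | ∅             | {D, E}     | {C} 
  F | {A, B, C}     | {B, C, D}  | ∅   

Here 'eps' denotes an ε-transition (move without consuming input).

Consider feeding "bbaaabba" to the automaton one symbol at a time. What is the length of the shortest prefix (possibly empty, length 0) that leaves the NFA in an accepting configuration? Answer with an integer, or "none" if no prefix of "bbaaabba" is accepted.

1

Start: ε-closure({S}) = {S, C}.
Read 'b': S→{S, A, F}, C→{S}; union {S, A, F}; ε-closure = {S, A, C, F}.
None of the earlier sets intersect F, but {S, A, C, F} does.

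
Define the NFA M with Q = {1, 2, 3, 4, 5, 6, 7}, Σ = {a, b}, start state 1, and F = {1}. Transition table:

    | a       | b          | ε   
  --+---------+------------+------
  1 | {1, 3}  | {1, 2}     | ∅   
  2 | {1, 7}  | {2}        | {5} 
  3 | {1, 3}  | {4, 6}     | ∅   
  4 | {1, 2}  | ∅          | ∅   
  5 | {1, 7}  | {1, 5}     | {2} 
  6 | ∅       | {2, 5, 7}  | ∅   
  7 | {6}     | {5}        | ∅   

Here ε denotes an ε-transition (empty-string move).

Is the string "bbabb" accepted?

Yes

Start in {1}.
Read 'b': {1} → {1, 2, 5}.
Read 'b': {1, 2, 5} → {1, 2, 5}.
Read 'a': {1, 2, 5} → {1, 3, 7}.
Read 'b': {1, 3, 7} → {1, 2, 4, 5, 6}.
Read 'b': {1, 2, 4, 5, 6} → {1, 2, 5, 7}.
The final set {1, 2, 5, 7} contains the accepting state 1.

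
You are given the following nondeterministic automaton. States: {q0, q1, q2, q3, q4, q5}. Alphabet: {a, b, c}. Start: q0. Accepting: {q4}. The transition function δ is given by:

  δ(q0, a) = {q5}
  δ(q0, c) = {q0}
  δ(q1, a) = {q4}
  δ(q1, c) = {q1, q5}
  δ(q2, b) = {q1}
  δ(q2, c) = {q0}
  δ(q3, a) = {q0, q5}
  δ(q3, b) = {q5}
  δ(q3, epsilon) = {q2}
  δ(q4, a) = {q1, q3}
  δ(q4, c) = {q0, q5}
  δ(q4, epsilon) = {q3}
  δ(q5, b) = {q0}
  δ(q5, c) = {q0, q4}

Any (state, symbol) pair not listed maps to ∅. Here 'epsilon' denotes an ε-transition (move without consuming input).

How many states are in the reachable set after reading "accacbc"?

Start in {q0}.
Read 'a': {q0} → {q5}.
Read 'c': {q5} → {q0, q2, q3, q4}.
Read 'c': {q0, q2, q3, q4} → {q0, q5}.
Read 'a': {q0, q5} → {q5}.
Read 'c': {q5} → {q0, q2, q3, q4}.
Read 'b': {q0, q2, q3, q4} → {q1, q5}.
Read 'c': {q1, q5} → {q0, q1, q2, q3, q4, q5}.
That set has 6 states.

6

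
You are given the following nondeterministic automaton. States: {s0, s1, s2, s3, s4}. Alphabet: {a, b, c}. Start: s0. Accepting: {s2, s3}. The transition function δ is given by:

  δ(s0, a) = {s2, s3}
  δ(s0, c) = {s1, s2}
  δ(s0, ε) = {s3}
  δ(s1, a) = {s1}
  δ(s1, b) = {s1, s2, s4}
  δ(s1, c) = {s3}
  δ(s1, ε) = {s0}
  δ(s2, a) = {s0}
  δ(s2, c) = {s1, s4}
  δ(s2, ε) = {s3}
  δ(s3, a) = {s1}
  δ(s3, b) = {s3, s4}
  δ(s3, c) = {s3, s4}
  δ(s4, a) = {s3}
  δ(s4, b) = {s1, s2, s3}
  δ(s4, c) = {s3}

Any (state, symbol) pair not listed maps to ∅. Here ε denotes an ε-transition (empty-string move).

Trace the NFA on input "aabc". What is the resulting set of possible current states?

{s0, s1, s2, s3, s4}

Start: ε-closure({s0}) = {s0, s3}.
Read 'a': s0→{s2, s3}, s3→{s1}; union {s1, s2, s3}; ε-closure = {s0, s1, s2, s3}.
Read 'a': s0→{s2, s3}, s1→{s1}, s2→{s0}, s3→{s1}; now {s0, s1, s2, s3}.
Read 'b': s0→∅, s1→{s1, s2, s4}, s2→∅, s3→{s3, s4}; union {s1, s2, s3, s4}; ε-closure = {s0, s1, s2, s3, s4}.
Read 'c': s0→{s1, s2}, s1→{s3}, s2→{s1, s4}, s3→{s3, s4}, s4→{s3}; union {s1, s2, s3, s4}; ε-closure = {s0, s1, s2, s3, s4}.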